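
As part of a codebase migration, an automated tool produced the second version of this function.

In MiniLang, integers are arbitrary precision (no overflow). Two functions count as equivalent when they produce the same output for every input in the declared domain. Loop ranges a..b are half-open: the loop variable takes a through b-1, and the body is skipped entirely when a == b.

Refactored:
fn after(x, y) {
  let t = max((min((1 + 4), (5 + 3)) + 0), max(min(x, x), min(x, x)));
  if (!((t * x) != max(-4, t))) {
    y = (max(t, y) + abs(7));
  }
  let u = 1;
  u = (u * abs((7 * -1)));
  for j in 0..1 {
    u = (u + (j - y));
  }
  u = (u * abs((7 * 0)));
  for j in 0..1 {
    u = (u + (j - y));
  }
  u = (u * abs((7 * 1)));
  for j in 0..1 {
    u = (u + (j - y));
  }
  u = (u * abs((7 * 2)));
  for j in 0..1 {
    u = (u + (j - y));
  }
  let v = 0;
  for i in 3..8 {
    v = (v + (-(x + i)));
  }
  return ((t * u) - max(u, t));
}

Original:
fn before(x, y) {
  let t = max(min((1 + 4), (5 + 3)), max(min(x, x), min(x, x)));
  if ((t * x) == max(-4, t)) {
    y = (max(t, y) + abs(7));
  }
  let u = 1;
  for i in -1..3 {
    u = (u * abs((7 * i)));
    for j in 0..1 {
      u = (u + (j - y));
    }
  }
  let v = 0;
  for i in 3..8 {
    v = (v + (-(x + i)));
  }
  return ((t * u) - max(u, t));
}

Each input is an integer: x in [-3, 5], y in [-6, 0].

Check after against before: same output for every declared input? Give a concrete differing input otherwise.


Behavior is preserved: although comparison usage differs; and arithmetic usage differs; and constant usage differs; and loop structure differs; and boolean connective usage differs; and min/max/abs usage differs; and statement counts differ, the outputs never diverge.
Tracing x=-2, y=-6: before: t = 5; ((t * x) == max(-4, t)) -> false; u = 1; [i=-1]; u = 7; [j=0]; u = 13; [i=0]; u = 0; [j=0]; u = 6; [i=1]; u = 42; [j=0]; u = 48; [i=2]; u = 672; [j=0]; u = 678; v = 0; [i=3]; v = -1; [i=4]; v = -3; [i=5]; v = -6; [i=6]; v = -10; [i=7]; v = -15; return 2712 | after: t = 5; (!((t * x) != max(-4, t))) -> false; u = 1; u = 7; [j=0]; u = 13; u = 0; [j=0]; u = 6; u = 42; [j=0]; u = 48; u = 672; [j=0]; u = 678; v = 0; [i=3]; v = -1; [i=4]; v = -3; [i=5]; v = -6; [i=6]; v = -10; [i=7]; v = -15; return 2712 — matching result 2712.
Sweeping the whole domain (63 inputs) finds no disagreement.
verdict: equivalent


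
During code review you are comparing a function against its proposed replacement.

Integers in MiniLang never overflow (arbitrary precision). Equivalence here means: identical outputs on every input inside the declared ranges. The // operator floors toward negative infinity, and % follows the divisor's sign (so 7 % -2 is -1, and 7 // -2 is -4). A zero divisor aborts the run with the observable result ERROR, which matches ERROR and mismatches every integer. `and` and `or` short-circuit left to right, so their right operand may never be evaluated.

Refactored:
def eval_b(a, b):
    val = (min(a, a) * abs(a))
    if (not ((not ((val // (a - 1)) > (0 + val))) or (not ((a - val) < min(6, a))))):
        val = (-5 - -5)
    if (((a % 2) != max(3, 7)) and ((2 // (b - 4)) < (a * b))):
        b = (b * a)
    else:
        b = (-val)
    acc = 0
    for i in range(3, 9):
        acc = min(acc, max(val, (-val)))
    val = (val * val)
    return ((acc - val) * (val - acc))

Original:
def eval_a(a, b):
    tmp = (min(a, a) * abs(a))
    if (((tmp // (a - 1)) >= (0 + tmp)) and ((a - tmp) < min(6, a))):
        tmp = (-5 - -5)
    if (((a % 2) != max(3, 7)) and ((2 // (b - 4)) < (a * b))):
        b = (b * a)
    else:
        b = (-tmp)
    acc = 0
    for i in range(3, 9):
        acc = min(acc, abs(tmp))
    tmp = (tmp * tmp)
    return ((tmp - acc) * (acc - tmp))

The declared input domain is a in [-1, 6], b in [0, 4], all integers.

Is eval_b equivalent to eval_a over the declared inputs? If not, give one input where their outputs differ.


Consider the input a=2, b=0.
eval_a: tmp := 4 | (((tmp // (a - 1)) >= (0 + tmp)) and ((a - tmp) < min(6, a))): true | tmp := 0 | (((a % 2) != max(3, 7)) and ((2 // (b - 4)) < (a * b))): true | b := 0 | acc := 0 | iter i=3: | acc := 0 | iter i=4: | acc := 0 | iter i=5: | acc := 0 | iter i=6: | acc := 0 | iter i=7: | acc := 0 | iter i=8: | acc := 0 | tmp := 0 | result 0
eval_b: val := 4 | (not ((not ((val // (a - 1)) > (0 + val))) or (not ((a - val) < min(6, a))))): false | (((a % 2) != max(3, 7)) and ((2 // (b - 4)) < (a * b))): true | b := 0 | acc := 0 | iter i=3: | acc := 0 | iter i=4: | acc := 0 | iter i=5: | acc := 0 | iter i=6: | acc := 0 | iter i=7: | acc := 0 | iter i=8: | acc := 0 | val := 16 | result -256
0 != -256, so the rewrite changes behavior.
verdict: not equivalent; witness: a=2, b=0


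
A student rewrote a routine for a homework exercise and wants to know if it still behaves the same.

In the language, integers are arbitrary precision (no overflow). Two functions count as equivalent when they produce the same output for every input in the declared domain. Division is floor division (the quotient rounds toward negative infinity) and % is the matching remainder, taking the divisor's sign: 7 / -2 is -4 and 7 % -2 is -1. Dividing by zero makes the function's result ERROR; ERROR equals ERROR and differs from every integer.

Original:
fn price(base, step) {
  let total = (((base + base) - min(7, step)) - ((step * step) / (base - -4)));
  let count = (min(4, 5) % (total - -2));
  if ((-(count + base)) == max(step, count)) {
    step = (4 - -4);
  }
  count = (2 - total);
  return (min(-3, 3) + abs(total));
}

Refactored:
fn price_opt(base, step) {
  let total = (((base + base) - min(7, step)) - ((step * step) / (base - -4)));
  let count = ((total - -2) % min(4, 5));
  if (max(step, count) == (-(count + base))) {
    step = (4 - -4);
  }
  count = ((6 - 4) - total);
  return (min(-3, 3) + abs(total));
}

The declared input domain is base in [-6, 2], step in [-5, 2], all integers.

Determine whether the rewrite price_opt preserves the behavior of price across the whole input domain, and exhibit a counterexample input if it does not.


At base=-1, step=-3: price gives ERROR, price_opt gives -1.
verdict: not equivalent; witness: base=-1, step=-3


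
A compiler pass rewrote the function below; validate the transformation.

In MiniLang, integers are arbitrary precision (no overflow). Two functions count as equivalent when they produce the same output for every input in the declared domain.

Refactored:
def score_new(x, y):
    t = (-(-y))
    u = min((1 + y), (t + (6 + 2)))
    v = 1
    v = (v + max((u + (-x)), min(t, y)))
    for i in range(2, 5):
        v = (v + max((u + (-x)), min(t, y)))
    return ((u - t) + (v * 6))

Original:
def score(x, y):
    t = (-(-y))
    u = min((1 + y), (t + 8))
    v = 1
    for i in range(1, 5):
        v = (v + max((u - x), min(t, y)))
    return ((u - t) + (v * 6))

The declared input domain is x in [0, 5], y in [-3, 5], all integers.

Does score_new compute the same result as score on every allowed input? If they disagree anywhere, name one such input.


Side by side, the visible changes include: loop structure differs, and arithmetic usage differs, and statement counts differ, and constant usage differs, and min/max/abs usage differs.
Spot check at x=5, y=4 — score: t = 4; u = 5; v = 1; [i=1]; v = 5; [i=2]; v = 9; [i=3]; v = 13; [i=4]; v = 17; return 103. score_new: t = 4; u = 5; v = 1; v = 5; [i=2]; v = 9; [i=3]; v = 13; [i=4]; v = 17; return 103. Both give 103.
Checked all 54 inputs in the declared domain: the outputs agree on every one.
verdict: equivalent


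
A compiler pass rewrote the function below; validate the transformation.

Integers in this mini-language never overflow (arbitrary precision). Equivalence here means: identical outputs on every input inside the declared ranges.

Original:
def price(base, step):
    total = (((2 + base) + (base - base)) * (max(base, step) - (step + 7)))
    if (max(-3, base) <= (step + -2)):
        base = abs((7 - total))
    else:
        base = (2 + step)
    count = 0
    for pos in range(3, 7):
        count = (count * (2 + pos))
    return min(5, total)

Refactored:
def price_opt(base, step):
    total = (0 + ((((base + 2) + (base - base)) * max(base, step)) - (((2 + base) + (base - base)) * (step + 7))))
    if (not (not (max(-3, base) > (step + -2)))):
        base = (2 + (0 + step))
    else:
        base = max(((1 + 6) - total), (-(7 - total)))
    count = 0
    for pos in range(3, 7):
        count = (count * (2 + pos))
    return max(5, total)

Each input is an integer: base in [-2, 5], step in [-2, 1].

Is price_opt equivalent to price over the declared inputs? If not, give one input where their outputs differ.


The rewrite breaks on base=-2, step=-2, where the results are 0 and 5.
price: total becomes 0; next (max(-3, base) <= (step + -2)) evaluates to false; next base becomes 0; next count becomes 0; next at pos=3:; next count becomes 0; next at pos=4:; next count becomes 0; next at pos=5:; next count becomes 0; next at pos=6:; next count becomes 0; next final value 0
price_opt: total becomes 0; next (not (not (max(-3, base) > (step + -2)))) evaluates to true; next base becomes 0; next count becomes 0; next at pos=3:; next count becomes 0; next at pos=4:; next count becomes 0; next at pos=5:; next count becomes 0; next at pos=6:; next count becomes 0; next final value 5
verdict: not equivalent; witness: base=-2, step=-2


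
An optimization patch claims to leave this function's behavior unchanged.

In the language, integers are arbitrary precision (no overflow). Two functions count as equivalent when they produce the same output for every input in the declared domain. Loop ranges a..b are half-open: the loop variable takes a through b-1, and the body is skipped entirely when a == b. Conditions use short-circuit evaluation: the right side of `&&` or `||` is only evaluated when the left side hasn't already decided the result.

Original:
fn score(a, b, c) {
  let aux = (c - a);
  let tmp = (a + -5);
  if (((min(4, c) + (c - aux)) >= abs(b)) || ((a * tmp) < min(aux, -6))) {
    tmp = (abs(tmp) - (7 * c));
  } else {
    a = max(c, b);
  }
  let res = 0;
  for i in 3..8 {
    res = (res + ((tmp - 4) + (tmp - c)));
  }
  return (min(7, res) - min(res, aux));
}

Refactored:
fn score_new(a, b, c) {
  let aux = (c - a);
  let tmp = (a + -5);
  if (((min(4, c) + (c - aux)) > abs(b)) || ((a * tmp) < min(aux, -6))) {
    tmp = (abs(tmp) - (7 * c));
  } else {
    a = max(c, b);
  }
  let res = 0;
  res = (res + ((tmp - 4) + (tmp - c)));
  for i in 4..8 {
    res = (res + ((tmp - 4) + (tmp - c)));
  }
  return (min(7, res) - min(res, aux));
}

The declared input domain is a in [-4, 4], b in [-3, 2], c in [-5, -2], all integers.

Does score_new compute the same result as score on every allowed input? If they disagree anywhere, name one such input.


Evaluate both at a=2, b=0, c=-2.
score: aux = -4; tmp = -3; (((min(4, c) + (c - aux)) >= abs(b)) || ((a * tmp) < min(aux, -6))) -> true; tmp = 17; res = 0; [i=3]; res = 32; [i=4]; res = 64; [i=5]; res = 96; [i=6]; res = 128; [i=7]; res = 160; return 11
score_new: aux = -4; tmp = -3; (((min(4, c) + (c - aux)) > abs(b)) || ((a * tmp) < min(aux, -6))) -> false; a = 0; res = 0; res = -8; [i=4]; res = -16; [i=5]; res = -24; [i=6]; res = -32; [i=7]; res = -40; return 0
11 != 0, so the rewrite changes behavior.
verdict: not equivalent; witness: a=2, b=0, c=-2


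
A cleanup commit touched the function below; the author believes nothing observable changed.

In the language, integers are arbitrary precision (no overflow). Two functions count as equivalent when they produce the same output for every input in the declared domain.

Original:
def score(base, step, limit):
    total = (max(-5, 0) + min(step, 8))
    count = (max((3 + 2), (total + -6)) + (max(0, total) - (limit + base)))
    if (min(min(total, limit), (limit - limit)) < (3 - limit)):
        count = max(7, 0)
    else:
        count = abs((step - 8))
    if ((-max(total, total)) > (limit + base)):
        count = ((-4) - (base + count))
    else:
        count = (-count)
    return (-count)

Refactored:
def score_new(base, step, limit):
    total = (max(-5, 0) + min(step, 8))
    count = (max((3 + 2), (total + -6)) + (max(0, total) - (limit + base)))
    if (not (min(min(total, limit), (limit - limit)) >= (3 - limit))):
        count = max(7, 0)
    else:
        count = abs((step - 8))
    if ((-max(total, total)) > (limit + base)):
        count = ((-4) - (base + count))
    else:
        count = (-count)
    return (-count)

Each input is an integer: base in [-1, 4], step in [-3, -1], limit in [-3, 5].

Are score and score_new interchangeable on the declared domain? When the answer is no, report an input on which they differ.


The two are interchangeable: comparison usage differs, boolean connective usage differs, and every declared input agrees.
Tracing base=-1, step=-1, limit=3: score: total := -1 | count := 3 | (min(min(total, limit), (limit - limit)) < (3 - limit)): true | count := 7 | ((-max(total, total)) > (limit + base)): false | count := -7 | result 7 | score_new: total := -1 | count := 3 | (not (min(min(total, limit), (limit - limit)) >= (3 - limit))): true | count := 7 | ((-max(total, total)) > (limit + base)): false | count := -7 | result 7 — matching result 7.
Across all 162 domain points the two functions coincide.
verdict: equivalent


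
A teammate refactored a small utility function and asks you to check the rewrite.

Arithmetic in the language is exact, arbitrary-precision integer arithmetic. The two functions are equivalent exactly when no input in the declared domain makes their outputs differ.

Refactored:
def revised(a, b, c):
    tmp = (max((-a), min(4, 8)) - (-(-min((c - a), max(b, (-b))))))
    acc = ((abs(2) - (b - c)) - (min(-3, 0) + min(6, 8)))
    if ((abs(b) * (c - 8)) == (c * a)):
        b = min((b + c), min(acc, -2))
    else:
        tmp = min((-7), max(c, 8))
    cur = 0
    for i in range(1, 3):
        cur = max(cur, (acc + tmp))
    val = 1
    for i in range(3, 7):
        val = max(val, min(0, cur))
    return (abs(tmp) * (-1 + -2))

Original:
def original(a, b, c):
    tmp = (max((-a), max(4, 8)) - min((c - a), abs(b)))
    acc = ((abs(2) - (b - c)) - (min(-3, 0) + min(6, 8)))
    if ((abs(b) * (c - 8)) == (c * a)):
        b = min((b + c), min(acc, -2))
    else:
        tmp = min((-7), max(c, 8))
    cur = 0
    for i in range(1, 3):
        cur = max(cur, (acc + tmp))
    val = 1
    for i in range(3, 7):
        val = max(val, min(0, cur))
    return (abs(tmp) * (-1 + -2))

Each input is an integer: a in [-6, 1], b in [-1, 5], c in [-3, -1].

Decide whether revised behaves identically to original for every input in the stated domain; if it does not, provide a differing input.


Take a=0, b=0, c=-3.
original: tmp = 11; acc = -4; ((abs(b) * (c - 8)) == (c * a)) -> true; b = -4; cur = 0; [i=1]; cur = 7; [i=2]; cur = 7; val = 1; [i=3]; val = 1; [i=4]; val = 1; [i=5]; val = 1; [i=6]; val = 1; return -33
revised: tmp = 7; acc = -4; ((abs(b) * (c - 8)) == (c * a)) -> true; b = -4; cur = 0; [i=1]; cur = 3; [i=2]; cur = 3; val = 1; [i=3]; val = 1; [i=4]; val = 1; [i=5]; val = 1; [i=6]; val = 1; return -21
-33 vs -21 — the two versions disagree here.
verdict: not equivalent; witness: a=0, b=0, c=-3


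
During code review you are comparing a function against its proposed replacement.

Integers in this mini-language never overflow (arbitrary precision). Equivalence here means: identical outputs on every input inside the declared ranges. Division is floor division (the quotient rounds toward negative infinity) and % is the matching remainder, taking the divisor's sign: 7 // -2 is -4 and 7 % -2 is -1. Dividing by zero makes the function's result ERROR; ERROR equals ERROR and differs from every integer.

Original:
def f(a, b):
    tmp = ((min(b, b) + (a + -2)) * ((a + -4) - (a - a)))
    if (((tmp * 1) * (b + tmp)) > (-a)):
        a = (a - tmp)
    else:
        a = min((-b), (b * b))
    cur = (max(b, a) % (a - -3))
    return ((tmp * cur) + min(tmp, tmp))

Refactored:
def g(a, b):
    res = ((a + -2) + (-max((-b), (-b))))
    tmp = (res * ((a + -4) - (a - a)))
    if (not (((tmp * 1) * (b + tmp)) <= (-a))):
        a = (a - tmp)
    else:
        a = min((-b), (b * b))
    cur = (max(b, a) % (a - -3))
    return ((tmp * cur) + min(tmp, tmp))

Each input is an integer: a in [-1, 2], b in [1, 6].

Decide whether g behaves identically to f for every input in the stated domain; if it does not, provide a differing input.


Behavior is preserved: although min/max/abs usage differs, and statement counts differ, and local variable names differ, and comparison usage differs, and boolean connective usage differs, the outputs never diverge.
As a probe, take a=-1, b=4: f runs tmp := -5 | (((tmp * 1) * (b + tmp)) > (-a)): true | a := 4 | cur := 4 | result -25; g runs res := 1 | tmp := -5 | (not (((tmp * 1) * (b + tmp)) <= (-a))): true | a := 4 | cur := 4 | result -25; both end at -25.
Across all 24 domain points the two functions coincide.
verdict: equivalent


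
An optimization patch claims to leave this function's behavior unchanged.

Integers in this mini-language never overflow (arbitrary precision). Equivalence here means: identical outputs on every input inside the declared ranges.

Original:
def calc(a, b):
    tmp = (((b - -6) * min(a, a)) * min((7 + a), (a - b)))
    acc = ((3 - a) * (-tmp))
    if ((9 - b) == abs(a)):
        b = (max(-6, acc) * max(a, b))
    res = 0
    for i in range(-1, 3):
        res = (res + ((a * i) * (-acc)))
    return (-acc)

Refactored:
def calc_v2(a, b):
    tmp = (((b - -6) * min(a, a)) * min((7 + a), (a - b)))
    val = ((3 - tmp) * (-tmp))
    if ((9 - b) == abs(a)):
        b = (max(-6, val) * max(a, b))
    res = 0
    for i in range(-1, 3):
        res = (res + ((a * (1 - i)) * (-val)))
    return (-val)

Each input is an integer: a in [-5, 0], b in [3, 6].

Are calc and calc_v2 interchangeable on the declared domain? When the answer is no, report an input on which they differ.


Take a=-5, b=3.
calc: tmp := 360 | acc := -2880 | ((9 - b) == abs(a)): false | res := 0 | iter i=-1: | res := 14400 | iter i=0: | res := 14400 | iter i=1: | res := 0 | iter i=2: | res := -28800 | result 2880
calc_v2: tmp := 360 | val := 128520 | ((9 - b) == abs(a)): false | res := 0 | iter i=-1: | res := 1285200 | iter i=0: | res := 1927800 | iter i=1: | res := 1927800 | iter i=2: | res := 1285200 | result -128520
2880 and -128520 differ, so these are not the same function on this domain.
verdict: not equivalent; witness: a=-5, b=3


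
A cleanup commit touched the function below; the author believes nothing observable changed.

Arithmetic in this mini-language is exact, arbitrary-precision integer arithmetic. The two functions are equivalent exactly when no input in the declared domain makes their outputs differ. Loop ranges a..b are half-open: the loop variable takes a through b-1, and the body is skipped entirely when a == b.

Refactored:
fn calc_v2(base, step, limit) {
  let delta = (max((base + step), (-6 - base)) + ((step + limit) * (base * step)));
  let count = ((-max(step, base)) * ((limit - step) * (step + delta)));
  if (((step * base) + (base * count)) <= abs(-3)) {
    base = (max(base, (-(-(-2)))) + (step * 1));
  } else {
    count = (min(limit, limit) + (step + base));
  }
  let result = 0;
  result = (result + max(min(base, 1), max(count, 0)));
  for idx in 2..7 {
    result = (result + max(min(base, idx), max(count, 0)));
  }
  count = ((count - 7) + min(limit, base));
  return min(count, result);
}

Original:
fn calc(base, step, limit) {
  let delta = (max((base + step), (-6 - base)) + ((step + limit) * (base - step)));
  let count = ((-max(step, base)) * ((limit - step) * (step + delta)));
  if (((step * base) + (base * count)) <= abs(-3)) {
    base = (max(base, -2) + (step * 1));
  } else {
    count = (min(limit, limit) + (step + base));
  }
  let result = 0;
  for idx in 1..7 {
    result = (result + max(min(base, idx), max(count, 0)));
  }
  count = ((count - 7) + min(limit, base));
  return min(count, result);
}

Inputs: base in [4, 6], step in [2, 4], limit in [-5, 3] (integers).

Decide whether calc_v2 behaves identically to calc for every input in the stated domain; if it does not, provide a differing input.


Run the pair on base=4, step=2, limit=-5.
calc: delta becomes 0; next count becomes 56; next (((step * base) + (base * count)) <= abs(-3)) evaluates to false; next count becomes 1; next result becomes 0; next at idx=1:; next result becomes 1; next at idx=2:; next result becomes 3; next at idx=3:; next result becomes 6; next at idx=4:; next result becomes 10; next at idx=5:; next result becomes 14; next at idx=6:; next result becomes 18; next count becomes -11; next final value -11
calc_v2: delta becomes -18; next count becomes -448; next (((step * base) + (base * count)) <= abs(-3)) evaluates to true; next base becomes 6; next result becomes 0; next result becomes 1; next at idx=2:; next result becomes 3; next at idx=3:; next result becomes 6; next at idx=4:; next result becomes 10; next at idx=5:; next result becomes 15; next at idx=6:; next result becomes 21; next count becomes -460; next final value -460
-11 != -460, so the rewrite changes behavior.
verdict: not equivalent; witness: base=4, step=2, limit=-5


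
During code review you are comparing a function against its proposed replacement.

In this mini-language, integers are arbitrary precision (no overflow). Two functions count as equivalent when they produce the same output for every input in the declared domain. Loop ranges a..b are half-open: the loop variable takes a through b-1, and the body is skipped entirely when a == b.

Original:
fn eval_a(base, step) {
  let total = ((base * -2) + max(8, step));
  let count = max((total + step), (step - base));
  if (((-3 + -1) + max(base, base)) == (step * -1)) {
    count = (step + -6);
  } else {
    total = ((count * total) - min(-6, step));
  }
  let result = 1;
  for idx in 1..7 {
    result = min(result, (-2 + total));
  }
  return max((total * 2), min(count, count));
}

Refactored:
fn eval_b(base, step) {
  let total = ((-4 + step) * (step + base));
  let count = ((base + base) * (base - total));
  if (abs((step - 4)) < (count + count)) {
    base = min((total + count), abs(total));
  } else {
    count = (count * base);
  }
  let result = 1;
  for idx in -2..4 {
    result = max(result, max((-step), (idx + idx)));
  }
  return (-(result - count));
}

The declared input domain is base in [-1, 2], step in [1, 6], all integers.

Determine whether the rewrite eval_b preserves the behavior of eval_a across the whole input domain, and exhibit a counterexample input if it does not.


There is a counterexample at base=-1, step=1: 232 on one side, -4 on the other.
eval_a: total = 10; count = 11; (((-3 + -1) + max(base, base)) == (step * -1)) -> false; total = 116; result = 1; [idx=1]; result = 1; [idx=2]; result = 1; [idx=3]; result = 1; [idx=4]; result = 1; [idx=5]; result = 1; [idx=6]; result = 1; return 232
eval_b: total = 0; count = 2; (abs((step - 4)) < (count + count)) -> true; base = 0; result = 1; [idx=-2]; result = 1; [idx=-1]; result = 1; [idx=0]; result = 1; [idx=1]; result = 2; [idx=2]; result = 4; [idx=3]; result = 6; return -4
verdict: not equivalent; witness: base=-1, step=1


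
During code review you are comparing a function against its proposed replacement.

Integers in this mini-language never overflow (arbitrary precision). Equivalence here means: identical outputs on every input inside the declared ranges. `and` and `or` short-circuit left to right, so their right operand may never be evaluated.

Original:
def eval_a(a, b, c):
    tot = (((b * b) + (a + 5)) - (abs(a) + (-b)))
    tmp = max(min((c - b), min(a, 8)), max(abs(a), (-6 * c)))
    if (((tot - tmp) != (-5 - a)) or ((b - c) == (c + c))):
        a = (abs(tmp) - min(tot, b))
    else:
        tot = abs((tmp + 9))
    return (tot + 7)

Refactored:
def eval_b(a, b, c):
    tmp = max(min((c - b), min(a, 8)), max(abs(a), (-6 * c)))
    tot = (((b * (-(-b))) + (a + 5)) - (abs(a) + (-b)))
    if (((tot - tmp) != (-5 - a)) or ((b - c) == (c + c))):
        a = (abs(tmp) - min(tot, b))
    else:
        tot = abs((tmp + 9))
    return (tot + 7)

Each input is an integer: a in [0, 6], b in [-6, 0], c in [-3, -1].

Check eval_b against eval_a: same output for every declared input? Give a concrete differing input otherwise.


Equivalent — the differences include same computation, different form, yet no declared input distinguishes the two.
Tracing a=4, b=-1, c=-2: eval_a: tot := 5 | tmp := 12 | (((tot - tmp) != (-5 - a)) or ((b - c) == (c + c))): true | a := 13 | result 12 | eval_b: tmp := 12 | tot := 5 | (((tot - tmp) != (-5 - a)) or ((b - c) == (c + c))): true | a := 13 | result 12 — matching result 12.
An exhaustive pass over the 147 declared inputs shows identical outputs.
verdict: equivalent


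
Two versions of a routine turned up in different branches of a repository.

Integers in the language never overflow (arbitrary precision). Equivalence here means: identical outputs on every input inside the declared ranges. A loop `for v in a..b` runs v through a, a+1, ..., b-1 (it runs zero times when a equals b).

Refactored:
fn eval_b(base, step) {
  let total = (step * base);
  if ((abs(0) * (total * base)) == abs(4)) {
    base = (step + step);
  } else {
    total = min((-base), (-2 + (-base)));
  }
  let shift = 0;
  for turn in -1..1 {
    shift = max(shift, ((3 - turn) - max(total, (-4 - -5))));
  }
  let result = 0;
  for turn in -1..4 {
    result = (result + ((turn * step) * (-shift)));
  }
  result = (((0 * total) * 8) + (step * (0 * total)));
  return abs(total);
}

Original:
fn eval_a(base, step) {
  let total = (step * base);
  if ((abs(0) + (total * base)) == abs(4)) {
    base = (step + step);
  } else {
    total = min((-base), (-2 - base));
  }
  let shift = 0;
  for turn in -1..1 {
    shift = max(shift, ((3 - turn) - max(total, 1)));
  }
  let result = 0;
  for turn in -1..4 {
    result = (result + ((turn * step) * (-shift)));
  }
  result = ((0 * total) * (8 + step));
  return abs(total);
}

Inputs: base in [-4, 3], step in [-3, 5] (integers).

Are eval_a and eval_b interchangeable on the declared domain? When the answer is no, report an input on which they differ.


Evaluate both at base=-2, step=1.
eval_a: total=-2, then ((abs(0) + (total * base)) == abs(4)) is true, then base=2, then shift=0, then (turn=-1), then shift=3, then (turn=0), then shift=3, then result=0, then (turn=-1), then result=3, then (turn=0), then result=3, then (turn=1), then result=0, then (turn=2), then result=-6, then (turn=3), then result=-15, then result=0, then returns 2
eval_b: total=-2, then ((abs(0) * (total * base)) == abs(4)) is false, then total=0, then shift=0, then (turn=-1), then shift=3, then (turn=0), then shift=3, then result=0, then (turn=-1), then result=3, then (turn=0), then result=3, then (turn=1), then result=0, then (turn=2), then result=-6, then (turn=3), then result=-15, then result=0, then returns 0
2 and 0 differ, so these are not the same function on this domain.
verdict: not equivalent; witness: base=-2, step=1


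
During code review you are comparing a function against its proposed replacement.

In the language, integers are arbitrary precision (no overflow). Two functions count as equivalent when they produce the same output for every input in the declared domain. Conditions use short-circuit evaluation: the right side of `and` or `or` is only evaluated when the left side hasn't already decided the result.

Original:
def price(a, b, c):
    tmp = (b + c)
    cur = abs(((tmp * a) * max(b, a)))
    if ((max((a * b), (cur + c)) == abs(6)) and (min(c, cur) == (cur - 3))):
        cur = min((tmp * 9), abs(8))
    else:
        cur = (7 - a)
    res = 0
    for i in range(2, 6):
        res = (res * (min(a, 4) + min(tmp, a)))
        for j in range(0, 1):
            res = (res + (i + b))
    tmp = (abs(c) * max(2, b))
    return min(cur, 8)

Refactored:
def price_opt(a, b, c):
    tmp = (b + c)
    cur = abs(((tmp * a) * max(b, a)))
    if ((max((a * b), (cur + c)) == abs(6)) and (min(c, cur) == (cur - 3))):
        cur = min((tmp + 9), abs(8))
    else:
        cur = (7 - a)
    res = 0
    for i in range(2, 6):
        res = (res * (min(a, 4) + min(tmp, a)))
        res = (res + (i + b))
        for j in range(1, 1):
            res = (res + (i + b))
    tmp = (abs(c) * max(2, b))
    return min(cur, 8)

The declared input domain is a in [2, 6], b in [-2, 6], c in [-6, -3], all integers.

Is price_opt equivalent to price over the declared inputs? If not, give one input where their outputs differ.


These are not equivalent — on a=2, b=3, c=-3 the outputs split (0 vs 8).
price: tmp becomes 0; next cur becomes 0; next ((max((a * b), (cur + c)) == abs(6)) and (min(c, cur) == (cur - 3))) evaluates to true; next cur becomes 0; next res becomes 0; next at i=2:; next res becomes 0; next at j=0:; next res becomes 5; next at i=3:; next res becomes 10; next at j=0:; next res becomes 16; next at i=4:; next res becomes 32; next at j=0:; next res becomes 39; next at i=5:; next res becomes 78; next at j=0:; next res becomes 86; next tmp becomes 9; next final value 0
price_opt: tmp becomes 0; next cur becomes 0; next ((max((a * b), (cur + c)) == abs(6)) and (min(c, cur) == (cur - 3))) evaluates to true; next cur becomes 8; next res becomes 0; next at i=2:; next res becomes 0; next res becomes 5; next j never enters its loop body; next at i=3:; next res becomes 10; next res becomes 16; next j never enters its loop body; next at i=4:; next res becomes 32; next res becomes 39; next j never enters its loop body; next at i=5:; next res becomes 78; next res becomes 86; next j never enters its loop body; next tmp becomes 9; next final value 8
verdict: not equivalent; witness: a=2, b=3, c=-3


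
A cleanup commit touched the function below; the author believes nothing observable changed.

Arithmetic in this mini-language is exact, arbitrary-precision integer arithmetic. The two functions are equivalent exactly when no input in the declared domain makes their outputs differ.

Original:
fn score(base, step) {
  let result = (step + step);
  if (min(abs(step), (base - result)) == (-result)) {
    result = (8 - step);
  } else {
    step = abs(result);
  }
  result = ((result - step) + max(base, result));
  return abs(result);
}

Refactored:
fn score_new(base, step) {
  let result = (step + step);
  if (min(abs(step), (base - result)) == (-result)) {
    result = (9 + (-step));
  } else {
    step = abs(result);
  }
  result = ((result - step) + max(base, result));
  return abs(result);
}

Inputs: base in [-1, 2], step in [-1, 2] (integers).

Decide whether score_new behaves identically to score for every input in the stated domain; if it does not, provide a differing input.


The rewrite breaks on base=0, step=0, where the results are 16 and 18.
score: result becomes 0; next (min(abs(step), (base - result)) == (-result)) evaluates to true; next result becomes 8; next result becomes 16; next final value 16
score_new: result becomes 0; next (min(abs(step), (base - result)) == (-result)) evaluates to true; next result becomes 9; next result becomes 18; next final value 18
verdict: not equivalent; witness: base=0, step=0


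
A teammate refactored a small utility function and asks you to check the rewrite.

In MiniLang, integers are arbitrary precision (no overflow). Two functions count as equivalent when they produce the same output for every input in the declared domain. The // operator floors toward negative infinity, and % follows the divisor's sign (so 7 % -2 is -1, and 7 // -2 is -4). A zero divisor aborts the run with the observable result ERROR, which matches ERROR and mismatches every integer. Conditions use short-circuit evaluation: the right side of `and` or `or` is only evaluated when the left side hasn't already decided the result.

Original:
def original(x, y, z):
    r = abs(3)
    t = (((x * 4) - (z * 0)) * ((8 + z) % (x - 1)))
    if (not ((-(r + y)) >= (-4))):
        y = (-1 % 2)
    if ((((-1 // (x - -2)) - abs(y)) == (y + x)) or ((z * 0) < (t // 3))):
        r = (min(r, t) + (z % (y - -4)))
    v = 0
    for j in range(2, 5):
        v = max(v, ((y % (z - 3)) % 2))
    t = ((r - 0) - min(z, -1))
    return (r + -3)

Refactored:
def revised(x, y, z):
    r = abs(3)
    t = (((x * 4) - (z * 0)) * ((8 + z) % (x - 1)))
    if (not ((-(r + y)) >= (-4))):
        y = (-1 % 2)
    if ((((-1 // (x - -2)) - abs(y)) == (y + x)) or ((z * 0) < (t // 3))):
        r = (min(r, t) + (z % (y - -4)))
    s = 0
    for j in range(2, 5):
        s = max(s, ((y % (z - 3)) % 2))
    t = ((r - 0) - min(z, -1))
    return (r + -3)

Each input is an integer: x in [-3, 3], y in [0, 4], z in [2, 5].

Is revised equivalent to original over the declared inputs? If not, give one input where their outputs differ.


Comparing the listings, the differences include: local variable names differ.
As a probe, take x=-3, y=1, z=5: original runs r := 3 | t := 36 | (not ((-(r + y)) >= (-4))): false | ((((-1 // (x - -2)) - abs(y)) == (y + x)) or ((z * 0) < (t // 3))): true | r := 3 | v := 0 | iter j=2: | v := 1 | iter j=3: | v := 1 | iter j=4: | v := 1 | t := 4 | result 0; revised runs r := 3 | t := 36 | (not ((-(r + y)) >= (-4))): false | ((((-1 // (x - -2)) - abs(y)) == (y + x)) or ((z * 0) < (t // 3))): true | r := 3 | s := 0 | iter j=2: | s := 1 | iter j=3: | s := 1 | iter j=4: | s := 1 | t := 4 | result 0; both end at 0.
Every one of the 140 inputs gives matching results.
verdict: equivalent


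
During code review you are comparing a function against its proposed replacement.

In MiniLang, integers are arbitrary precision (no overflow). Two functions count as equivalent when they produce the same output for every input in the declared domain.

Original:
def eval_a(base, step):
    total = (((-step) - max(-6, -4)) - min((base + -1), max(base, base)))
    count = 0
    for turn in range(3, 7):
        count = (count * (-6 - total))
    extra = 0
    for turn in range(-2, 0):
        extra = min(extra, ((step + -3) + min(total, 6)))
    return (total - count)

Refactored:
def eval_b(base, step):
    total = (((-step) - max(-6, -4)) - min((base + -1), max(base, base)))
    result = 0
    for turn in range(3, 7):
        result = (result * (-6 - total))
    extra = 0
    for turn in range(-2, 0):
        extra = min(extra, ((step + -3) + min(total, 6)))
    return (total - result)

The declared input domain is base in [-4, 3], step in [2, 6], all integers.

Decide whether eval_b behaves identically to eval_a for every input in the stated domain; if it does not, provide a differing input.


The two are interchangeable: local variable names differ, and every declared input agrees.
One worked example (base=-2, step=3) — eval_a: total = 4; count = 0; [turn=3]; count = 0; [turn=4]; count = 0; [turn=5]; count = 0; [turn=6]; count = 0; extra = 0; [turn=-2]; extra = 0; [turn=-1]; extra = 0; return 4; eval_b: total = 4; result = 0; [turn=3]; result = 0; [turn=4]; result = 0; [turn=5]; result = 0; [turn=6]; result = 0; extra = 0; [turn=-2]; extra = 0; [turn=-1]; extra = 0; return 4; agreement on 4.
Every one of the 40 inputs gives matching results.
verdict: equivalent


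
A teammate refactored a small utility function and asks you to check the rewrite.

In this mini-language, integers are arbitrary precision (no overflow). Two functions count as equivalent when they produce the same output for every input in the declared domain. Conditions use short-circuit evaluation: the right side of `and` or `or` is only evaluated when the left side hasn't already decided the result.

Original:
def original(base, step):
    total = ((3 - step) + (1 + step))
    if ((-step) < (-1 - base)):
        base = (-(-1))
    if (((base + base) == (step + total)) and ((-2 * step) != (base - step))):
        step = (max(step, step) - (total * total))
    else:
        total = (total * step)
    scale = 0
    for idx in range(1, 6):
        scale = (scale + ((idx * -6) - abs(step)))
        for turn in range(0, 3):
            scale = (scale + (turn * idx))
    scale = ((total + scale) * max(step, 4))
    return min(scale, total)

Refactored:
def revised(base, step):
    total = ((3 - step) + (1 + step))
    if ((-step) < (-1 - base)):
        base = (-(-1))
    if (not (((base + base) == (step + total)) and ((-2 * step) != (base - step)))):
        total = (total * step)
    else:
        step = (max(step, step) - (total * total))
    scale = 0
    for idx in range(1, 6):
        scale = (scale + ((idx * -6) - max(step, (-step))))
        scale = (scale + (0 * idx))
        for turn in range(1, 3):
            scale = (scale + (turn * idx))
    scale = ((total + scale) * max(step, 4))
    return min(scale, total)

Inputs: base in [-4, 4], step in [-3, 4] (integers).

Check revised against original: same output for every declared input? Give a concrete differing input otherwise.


Reading the diff, among the changes: loop structure differs, min/max/abs usage differs, boolean connective usage differs, arithmetic usage differs, statement counts differ, constant usage differs.
Tracing base=-4, step=1: original: total := 4 | ((-step) < (-1 - base)): true | base := 1 | (((base + base) == (step + total)) and ((-2 * step) != (base - step))): false | total := 4 | scale := 0 | iter idx=1: | scale := -7 | iter turn=0: | scale := -7 | iter turn=1: | scale := -6 | iter turn=2: | scale := -4 | iter idx=2: | scale := -17 | iter turn=0: | scale := -17 | iter turn=1: | scale := -15 | iter turn=2: | scale := -11 | iter idx=3: | scale := -30 | iter turn=0: | scale := -30 | iter turn=1: | scale := -27 | iter turn=2: | scale := -21 | iter idx=4: | scale := -46 | iter turn=0: | scale := -46 | iter turn=1: | scale := -42 | iter turn=2: | scale := -34 | iter idx=5: | scale := -65 | iter turn=0: | scale := -65 | iter turn=1: | scale := -60 | iter turn=2: | scale := -50 | scale := -184 | result -184 | revised: total := 4 | ((-step) < (-1 - base)): true | base := 1 | (not (((base + base) == (step + total)) and ((-2 * step) != (base - step)))): true | total := 4 | scale := 0 | iter idx=1: | scale := -7 | scale := -7 | iter turn=1: | scale := -6 | iter turn=2: | scale := -4 | iter idx=2: | scale := -17 | scale := -17 | iter turn=1: | scale := -15 | iter turn=2: | scale := -11 | iter idx=3: | scale := -30 | scale := -30 | iter turn=1: | scale := -27 | iter turn=2: | scale := -21 | iter idx=4: | scale := -46 | scale := -46 | iter turn=1: | scale := -42 | iter turn=2: | scale := -34 | iter idx=5: | scale := -65 | scale := -65 | iter turn=1: | scale := -60 | iter turn=2: | scale := -50 | scale := -184 | result -184 — matching result -184.
An exhaustive pass over the 72 declared inputs shows identical outputs.
verdict: equivalent


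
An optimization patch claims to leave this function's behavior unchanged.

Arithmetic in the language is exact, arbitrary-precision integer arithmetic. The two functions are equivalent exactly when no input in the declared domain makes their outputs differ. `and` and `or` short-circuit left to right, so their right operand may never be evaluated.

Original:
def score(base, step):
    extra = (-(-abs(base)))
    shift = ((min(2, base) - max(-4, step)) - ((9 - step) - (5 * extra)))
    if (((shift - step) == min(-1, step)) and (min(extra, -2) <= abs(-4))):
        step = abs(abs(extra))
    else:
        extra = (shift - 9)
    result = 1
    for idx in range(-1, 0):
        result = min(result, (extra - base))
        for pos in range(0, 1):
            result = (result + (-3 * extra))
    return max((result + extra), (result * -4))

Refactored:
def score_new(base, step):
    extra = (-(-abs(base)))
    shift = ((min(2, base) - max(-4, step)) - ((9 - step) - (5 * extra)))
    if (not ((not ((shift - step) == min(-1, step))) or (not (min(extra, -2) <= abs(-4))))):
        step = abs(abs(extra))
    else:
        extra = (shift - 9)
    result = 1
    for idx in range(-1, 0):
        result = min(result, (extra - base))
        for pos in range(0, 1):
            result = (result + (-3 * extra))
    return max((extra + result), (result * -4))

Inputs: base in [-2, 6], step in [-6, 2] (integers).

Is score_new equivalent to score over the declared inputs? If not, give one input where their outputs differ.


Equivalent — the differences include boolean connective usage differs, yet no declared input distinguishes the two.
Tracing base=6, step=-6: score: extra=6, then shift=21, then (((shift - step) == min(-1, step)) and (min(extra, -2) <= abs(-4))) is false, then extra=12, then result=1, then (idx=-1), then result=1, then (pos=0), then result=-35, then returns 140 | score_new: extra=6, then shift=21, then (not ((not ((shift - step) == min(-1, step))) or (not (min(extra, -2) <= abs(-4))))) is false, then extra=12, then result=1, then (idx=-1), then result=1, then (pos=0), then result=-35, then returns 140 — matching result 140.
Across all 81 domain points the two functions coincide.
verdict: equivalent
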